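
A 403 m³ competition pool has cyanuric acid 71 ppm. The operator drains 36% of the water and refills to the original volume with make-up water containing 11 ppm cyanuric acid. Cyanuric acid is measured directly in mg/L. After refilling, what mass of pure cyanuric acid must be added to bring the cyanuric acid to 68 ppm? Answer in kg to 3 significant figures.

Volume: 403 m³ = 403,000 L.
After draining 36% and refilling: 71 × 0.64 + 11 × 0.36 = 49.4 ppm.
Deficit to target: 68 − 49.4 = 18.6 mg/L.
Mass: 18.6 mg/L × 403,000 L = 7496 g cyanuric acid.

7.50 kg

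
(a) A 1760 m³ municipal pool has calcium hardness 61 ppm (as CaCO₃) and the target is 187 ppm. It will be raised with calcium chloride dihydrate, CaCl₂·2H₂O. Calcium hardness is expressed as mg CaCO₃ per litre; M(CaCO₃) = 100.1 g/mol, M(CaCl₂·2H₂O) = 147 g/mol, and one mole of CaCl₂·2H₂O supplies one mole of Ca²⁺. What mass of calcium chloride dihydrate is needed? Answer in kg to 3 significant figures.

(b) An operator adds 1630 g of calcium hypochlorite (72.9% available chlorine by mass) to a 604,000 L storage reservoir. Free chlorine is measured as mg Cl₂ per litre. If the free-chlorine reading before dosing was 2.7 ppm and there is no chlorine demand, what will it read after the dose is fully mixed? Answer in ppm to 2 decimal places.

(a) 326 kg; (b) 4.67 ppm

(a) Volume: 1760 m³ = 1,760,000 L.
(a) Hardness to add: (187 − 61) = 126 mg/L as CaCO₃ × 1,760,000 L = 221,800 g as CaCO₃.
(a) Moles of Ca²⁺ (1 mol Ca²⁺ ≡ 1 mol CaCO₃): 221,800 / 100.1 g/mol = 2215 mol.
(a) Mass of CaCl₂·2H₂O: 2215 × 147 = 325,700 g.

(b) Available chlorine delivered: 1630 g × 0.729 = 1188 g as Cl₂.
(b) Concentration rise: 1188 g / 604,000 L = 1.967 mg/L = 1.97 ppm.
(b) Final FC: 2.7 + 1.97 = 4.67 ppm.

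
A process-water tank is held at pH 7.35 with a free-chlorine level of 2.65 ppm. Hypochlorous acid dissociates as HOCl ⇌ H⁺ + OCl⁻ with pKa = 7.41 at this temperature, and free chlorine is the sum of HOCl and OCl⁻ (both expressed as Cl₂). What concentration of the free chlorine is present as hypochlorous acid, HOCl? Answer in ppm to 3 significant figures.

1.42 ppm

[OCl⁻]/[HOCl] = 10^(pH − pKa) = 10^(7.35 − 7.41) = 10^-0.06 = 0.871.
Fraction as HOCl = 1 / (1 + 0.871) = 0.5345.
HOCl = 0.5345 × 2.65 ppm = 1.416 ppm.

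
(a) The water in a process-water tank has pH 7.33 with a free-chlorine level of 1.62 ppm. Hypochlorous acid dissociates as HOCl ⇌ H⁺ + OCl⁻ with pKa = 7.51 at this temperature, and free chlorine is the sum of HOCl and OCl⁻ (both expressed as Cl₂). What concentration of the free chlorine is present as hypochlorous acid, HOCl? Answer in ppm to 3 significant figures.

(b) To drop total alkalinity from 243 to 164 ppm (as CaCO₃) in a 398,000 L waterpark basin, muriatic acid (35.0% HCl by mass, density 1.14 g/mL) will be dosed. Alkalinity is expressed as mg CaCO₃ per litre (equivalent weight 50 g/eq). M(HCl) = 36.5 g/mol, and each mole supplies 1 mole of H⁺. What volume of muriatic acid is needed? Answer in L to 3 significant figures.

(a) [OCl⁻]/[HOCl] = 10^(pH − pKa) = 10^(7.33 − 7.51) = 10^-0.18 = 0.6607.
(a) Fraction as HOCl = 1 / (1 + 0.6607) = 0.6022.
(a) HOCl = 0.6022 × 1.62 ppm = 0.9755 ppm.

(b) Alkalinity to neutralize: (243 − 164) = 79 mg/L as CaCO₃ × 398,000 L = 31,440 g as CaCO₃.
(b) Equivalents of H⁺ required: 31,440 ÷ 50 g/eq = 628.8 eq = 628.8 mol HCl.
(b) Mass of HCl: 628.8 × 36.5 = 22,950 g.
(b) Mass of 35.0% solution: 22,950 / 0.35 = 65,580 g.
(b) Volume: 65,580 g ÷ 1.14 g/mL = 57,530 mL.

(a) 0.975 ppm; (b) 57.5 L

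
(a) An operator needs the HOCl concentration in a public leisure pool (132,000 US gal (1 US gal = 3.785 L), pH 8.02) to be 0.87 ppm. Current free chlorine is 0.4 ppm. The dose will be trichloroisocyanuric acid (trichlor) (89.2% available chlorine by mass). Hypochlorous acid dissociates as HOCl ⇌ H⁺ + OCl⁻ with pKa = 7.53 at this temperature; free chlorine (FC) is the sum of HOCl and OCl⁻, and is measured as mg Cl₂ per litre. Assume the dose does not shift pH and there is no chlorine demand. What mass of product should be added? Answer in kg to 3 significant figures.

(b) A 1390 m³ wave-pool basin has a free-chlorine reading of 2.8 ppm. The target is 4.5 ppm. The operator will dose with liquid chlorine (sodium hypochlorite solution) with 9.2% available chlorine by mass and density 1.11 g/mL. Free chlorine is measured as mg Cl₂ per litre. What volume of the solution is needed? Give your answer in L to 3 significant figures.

(a) Volume: 132,000 US gal × 3.785 L/gal = 499,620 L.
(a) [OCl⁻]/[HOCl] = 10^(pH − pKa) = 10^(8.02 − 7.53) = 3.09; fraction as HOCl = 1/(1 + 3.09) = 0.2445.
(a) Free chlorine required for 0.87 ppm HOCl: 0.87 / 0.2445 = 3.559 ppm.
(a) FC to add: 3.559 − 0.4 = 3.159 mg/L as Cl₂.
(a) Cl₂ equivalent: 3.159 mg/L × 499,620 L = 1578 g.
(a) Product at 89.2% available Cl: 1578 / 0.892 = 1769 g.

(b) Volume: 1390 m³ = 1,390,000 L.
(b) Chlorine deficit: 4.5 − 2.8 = 1.7 ppm = 1.7 mg/L as Cl₂.
(b) Cl₂ equivalent needed: 1.7 mg/L × 1,390,000 L = 2,363,000 mg = 2363 g.
(b) Product at 9.2% available chlorine: 2363 / 0.092 = 25,680 g.
(b) Volume at density 1.11 g/mL: 25,680 g ÷ 1.11 g/mL = 23,140 mL.

(a) 1.77 kg; (b) 23.1 L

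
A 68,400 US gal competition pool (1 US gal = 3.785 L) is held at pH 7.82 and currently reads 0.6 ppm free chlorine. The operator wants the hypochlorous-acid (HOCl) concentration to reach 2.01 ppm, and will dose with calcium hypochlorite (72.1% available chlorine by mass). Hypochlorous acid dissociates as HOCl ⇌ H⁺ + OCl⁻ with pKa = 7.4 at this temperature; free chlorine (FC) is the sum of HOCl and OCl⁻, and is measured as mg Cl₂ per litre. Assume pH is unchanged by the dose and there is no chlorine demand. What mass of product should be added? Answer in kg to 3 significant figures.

2.40 kg

Volume: 68,400 US gal × 3.785 L/gal = 258,894 L.
[OCl⁻]/[HOCl] = 10^(pH − pKa) = 10^(7.82 − 7.4) = 2.63; fraction as HOCl = 1/(1 + 2.63) = 0.2755.
Free chlorine required for 2.01 ppm HOCl: 2.01 / 0.2755 = 7.297 ppm.
FC to add: 7.297 − 0.6 = 6.697 mg/L as Cl₂.
Cl₂ equivalent: 6.697 mg/L × 258,894 L = 1734 g.
Product at 72.1% available Cl: 1734 / 0.721 = 2405 g.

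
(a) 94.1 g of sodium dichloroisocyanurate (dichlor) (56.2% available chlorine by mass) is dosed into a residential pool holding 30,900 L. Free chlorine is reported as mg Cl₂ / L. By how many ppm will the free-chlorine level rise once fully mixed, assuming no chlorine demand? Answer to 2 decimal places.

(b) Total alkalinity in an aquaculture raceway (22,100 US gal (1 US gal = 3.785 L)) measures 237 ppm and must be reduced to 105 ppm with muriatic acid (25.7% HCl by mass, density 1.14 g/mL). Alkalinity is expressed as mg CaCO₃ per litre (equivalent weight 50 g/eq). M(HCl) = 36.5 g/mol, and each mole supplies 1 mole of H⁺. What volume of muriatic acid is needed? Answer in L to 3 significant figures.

(a) Available chlorine delivered: 94.1 g × 0.562 = 52.88 g as Cl₂.
(a) Concentration rise: 52.88 g / 30,900 L = 1.711 mg/L = 1.71 ppm.

(b) Volume: 22,100 US gal × 3.785 L/gal = 83,648 L.
(b) Alkalinity to neutralize: (237 − 105) = 132 mg/L as CaCO₃ × 83,648 L = 11,040 g as CaCO₃.
(b) Equivalents of H⁺ required: 11,040 ÷ 50 g/eq = 220.8 eq = 220.8 mol HCl.
(b) Mass of HCl: 220.8 × 36.5 = 8060 g.
(b) Mass of 25.7% solution: 8060 / 0.257 = 31,360 g.
(b) Volume: 31,360 g ÷ 1.14 g/mL = 27,510 mL.

(a) 1.71 ppm; (b) 27.5 L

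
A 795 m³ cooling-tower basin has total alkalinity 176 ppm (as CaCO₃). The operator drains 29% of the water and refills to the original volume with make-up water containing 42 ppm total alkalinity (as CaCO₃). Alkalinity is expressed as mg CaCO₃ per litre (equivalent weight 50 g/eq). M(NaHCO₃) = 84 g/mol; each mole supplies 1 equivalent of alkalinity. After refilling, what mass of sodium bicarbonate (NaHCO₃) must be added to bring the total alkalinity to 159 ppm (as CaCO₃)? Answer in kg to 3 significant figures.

Volume: 795 m³ = 795,000 L.
After draining 29% and refilling: 176 × 0.71 + 42 × 0.29 = 137.14 ppm.
Deficit to target: 159 − 137.14 = 21.86 mg/L.
As CaCO₃: 21.86 mg/L × 795,000 L = 17,380 g; ÷ 50 g/eq ÷ 1 = 347.6 mol NaHCO₃.
Mass: 347.6 × 84 = 29,200 g.

29.2 kg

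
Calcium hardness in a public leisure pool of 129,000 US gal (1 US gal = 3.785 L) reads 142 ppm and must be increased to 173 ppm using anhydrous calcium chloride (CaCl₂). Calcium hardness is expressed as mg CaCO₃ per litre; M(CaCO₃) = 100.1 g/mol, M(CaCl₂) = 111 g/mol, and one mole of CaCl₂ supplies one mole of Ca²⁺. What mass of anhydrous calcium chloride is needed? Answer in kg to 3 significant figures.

Volume: 129,000 US gal × 3.785 L/gal = 488,265 L.
Hardness to add: (173 − 142) = 31 mg/L as CaCO₃ × 488,265 L = 15,140 g as CaCO₃.
Moles of Ca²⁺ (1 mol Ca²⁺ ≡ 1 mol CaCO₃): 15,140 / 100.1 g/mol = 151.2 mol.
Mass of CaCl₂: 151.2 × 111 = 16,780 g.

16.8 kg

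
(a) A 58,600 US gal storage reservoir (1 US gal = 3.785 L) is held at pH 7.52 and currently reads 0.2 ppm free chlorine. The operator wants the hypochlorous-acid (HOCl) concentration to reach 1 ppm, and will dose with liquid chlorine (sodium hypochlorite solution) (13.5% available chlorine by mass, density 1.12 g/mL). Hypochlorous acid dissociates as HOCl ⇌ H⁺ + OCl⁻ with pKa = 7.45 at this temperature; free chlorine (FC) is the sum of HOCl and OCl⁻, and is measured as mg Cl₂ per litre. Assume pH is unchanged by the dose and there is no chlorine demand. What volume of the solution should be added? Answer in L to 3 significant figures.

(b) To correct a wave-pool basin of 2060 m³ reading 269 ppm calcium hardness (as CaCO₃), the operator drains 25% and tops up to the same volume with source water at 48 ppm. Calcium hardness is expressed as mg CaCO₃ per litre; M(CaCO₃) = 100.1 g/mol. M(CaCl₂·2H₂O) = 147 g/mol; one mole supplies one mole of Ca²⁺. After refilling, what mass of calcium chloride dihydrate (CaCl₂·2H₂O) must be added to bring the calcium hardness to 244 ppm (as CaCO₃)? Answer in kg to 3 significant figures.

(a) Volume: 58,600 US gal × 3.785 L/gal = 221,801 L.
(a) [OCl⁻]/[HOCl] = 10^(pH − pKa) = 10^(7.52 − 7.45) = 1.175; fraction as HOCl = 1/(1 + 1.175) = 0.4598.
(a) Free chlorine required for 1 ppm HOCl: 1 / 0.4598 = 2.175 ppm.
(a) FC to add: 2.175 − 0.2 = 1.975 mg/L as Cl₂.
(a) Cl₂ equivalent: 1.975 mg/L × 221,801 L = 438 g.
(a) Product at 13.5% available Cl: 438 / 0.135 = 3245 g.
(a) Volume: 3245 g ÷ 1.12 g/mL = 2897 mL.

(b) Volume: 2060 m³ = 2,060,000 L.
(b) After draining 25% and refilling: 269 × 0.75 + 48 × 0.25 = 213.75 ppm.
(b) Deficit to target: 244 − 213.75 = 30.25 mg/L.
(b) As CaCO₃: 30.25 mg/L × 2,060,000 L = 62,320 g; ÷ 100.1 = 622.5 mol Ca²⁺.
(b) Mass: 622.5 × 147 = 91,510 g.

(a) 2.90 L; (b) 91.5 kg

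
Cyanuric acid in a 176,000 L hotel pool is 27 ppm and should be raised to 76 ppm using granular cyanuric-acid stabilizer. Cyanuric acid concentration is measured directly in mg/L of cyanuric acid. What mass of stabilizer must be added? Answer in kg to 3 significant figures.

8.62 kg

CYA to add: (76 − 27) = 49 mg/L × 176,000 L = 8624 g cyanuric acid.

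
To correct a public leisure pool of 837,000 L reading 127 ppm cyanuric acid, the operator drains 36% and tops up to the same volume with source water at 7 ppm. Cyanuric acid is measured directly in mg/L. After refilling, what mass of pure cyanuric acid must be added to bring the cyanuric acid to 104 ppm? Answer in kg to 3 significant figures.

After draining 36% and refilling: 127 × 0.64 + 7 × 0.36 = 83.8 ppm.
Deficit to target: 104 − 83.8 = 20.2 mg/L.
Mass: 20.2 mg/L × 837,000 L = 16,910 g cyanuric acid.

16.9 kg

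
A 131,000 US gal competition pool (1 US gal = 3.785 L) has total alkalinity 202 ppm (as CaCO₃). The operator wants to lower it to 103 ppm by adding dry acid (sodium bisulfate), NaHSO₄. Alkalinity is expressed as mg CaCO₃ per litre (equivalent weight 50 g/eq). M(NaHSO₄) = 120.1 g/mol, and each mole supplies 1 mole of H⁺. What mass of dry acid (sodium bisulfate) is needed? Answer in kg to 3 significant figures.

118 kg

Volume: 131,000 US gal × 3.785 L/gal = 495,835 L.
Alkalinity to neutralize: (202 − 103) = 99 mg/L as CaCO₃ × 495,835 L = 49,090 g as CaCO₃.
Equivalents of H⁺ required: 49,090 ÷ 50 g/eq = 981.8 eq = 981.8 mol NaHSO₄.
Mass of NaHSO₄: 981.8 × 120.1 = 117,900 g.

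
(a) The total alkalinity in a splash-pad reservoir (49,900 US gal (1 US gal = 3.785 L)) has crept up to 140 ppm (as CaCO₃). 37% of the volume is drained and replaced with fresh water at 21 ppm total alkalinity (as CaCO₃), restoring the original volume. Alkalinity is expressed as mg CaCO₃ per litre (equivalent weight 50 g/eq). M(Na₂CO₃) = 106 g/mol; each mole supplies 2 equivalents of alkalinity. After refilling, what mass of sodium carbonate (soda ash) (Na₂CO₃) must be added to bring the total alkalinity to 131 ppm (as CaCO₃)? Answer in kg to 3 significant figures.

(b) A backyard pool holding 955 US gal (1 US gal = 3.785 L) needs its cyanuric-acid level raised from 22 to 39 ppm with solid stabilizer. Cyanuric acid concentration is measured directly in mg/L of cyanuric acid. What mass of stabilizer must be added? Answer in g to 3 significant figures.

(a) Volume: 49,900 US gal × 3.785 L/gal = 188,872 L.
(a) After draining 37% and refilling: 140 × 0.63 + 21 × 0.37 = 95.97 ppm.
(a) Deficit to target: 131 − 95.97 = 35.03 mg/L.
(a) As CaCO₃: 35.03 mg/L × 188,872 L = 6616 g; ÷ 50 g/eq ÷ 2 = 66.16 mol Na₂CO₃.
(a) Mass: 66.16 × 106 = 7013 g.

(b) Volume: 955 US gal × 3.785 L/gal = 3,615 L.
(b) CYA to add: (39 − 22) = 17 mg/L × 3,615 L = 61.45 g cyanuric acid.

(a) 7.01 kg; (b) 61.4 g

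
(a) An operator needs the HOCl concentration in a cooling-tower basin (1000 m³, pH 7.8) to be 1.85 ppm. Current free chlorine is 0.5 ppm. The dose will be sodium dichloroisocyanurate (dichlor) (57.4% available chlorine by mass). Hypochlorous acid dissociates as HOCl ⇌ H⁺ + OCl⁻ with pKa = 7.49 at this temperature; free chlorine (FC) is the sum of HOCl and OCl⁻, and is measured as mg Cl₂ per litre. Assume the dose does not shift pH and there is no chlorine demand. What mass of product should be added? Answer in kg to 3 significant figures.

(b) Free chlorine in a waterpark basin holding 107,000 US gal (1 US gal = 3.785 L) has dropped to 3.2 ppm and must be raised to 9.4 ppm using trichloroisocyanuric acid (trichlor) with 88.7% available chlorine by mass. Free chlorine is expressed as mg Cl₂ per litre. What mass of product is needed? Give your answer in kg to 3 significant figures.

(a) 8.93 kg; (b) 2.83 kg

(a) Volume: 1000 m³ = 1,000,000 L.
(a) [OCl⁻]/[HOCl] = 10^(pH − pKa) = 10^(7.8 − 7.49) = 2.042; fraction as HOCl = 1/(1 + 2.042) = 0.3288.
(a) Free chlorine required for 1.85 ppm HOCl: 1.85 / 0.3288 = 5.627 ppm.
(a) FC to add: 5.627 − 0.5 = 5.127 mg/L as Cl₂.
(a) Cl₂ equivalent: 5.127 mg/L × 1,000,000 L = 5127 g.
(a) Product at 57.4% available Cl: 5127 / 0.574 = 8932 g.

(b) Volume: 107,000 US gal × 3.785 L/gal = 404,995 L.
(b) Chlorine deficit: 9.4 − 3.2 = 6.2 ppm = 6.2 mg/L as Cl₂.
(b) Cl₂ equivalent needed: 6.2 mg/L × 404,995 L = 2,511,000 mg = 2511 g.
(b) Product at 88.7% available chlorine: 2511 / 0.887 = 2831 g.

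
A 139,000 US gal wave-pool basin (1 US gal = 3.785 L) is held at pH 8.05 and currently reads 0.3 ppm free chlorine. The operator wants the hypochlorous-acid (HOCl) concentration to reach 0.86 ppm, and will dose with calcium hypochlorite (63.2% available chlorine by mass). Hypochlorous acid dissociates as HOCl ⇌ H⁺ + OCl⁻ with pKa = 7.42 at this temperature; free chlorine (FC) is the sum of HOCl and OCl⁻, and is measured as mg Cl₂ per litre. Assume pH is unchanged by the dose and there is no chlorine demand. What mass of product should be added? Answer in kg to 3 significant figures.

3.52 kg

Volume: 139,000 US gal × 3.785 L/gal = 526,115 L.
[OCl⁻]/[HOCl] = 10^(pH − pKa) = 10^(8.05 − 7.42) = 4.266; fraction as HOCl = 1/(1 + 4.266) = 0.1899.
Free chlorine required for 0.86 ppm HOCl: 0.86 / 0.1899 = 4.529 ppm.
FC to add: 4.529 − 0.3 = 4.229 mg/L as Cl₂.
Cl₂ equivalent: 4.229 mg/L × 526,115 L = 2225 g.
Product at 63.2% available Cl: 2225 / 0.632 = 3520 g.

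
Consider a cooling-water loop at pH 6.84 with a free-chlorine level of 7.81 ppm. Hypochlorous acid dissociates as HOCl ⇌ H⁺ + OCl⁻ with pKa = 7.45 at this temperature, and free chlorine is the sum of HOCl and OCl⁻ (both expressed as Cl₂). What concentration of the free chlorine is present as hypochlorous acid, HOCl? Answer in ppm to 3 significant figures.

[OCl⁻]/[HOCl] = 10^(pH − pKa) = 10^(6.84 − 7.45) = 10^-0.61 = 0.2455.
Fraction as HOCl = 1 / (1 + 0.2455) = 0.8029.
HOCl = 0.8029 × 7.81 ppm = 6.271 ppm.

6.27 ppm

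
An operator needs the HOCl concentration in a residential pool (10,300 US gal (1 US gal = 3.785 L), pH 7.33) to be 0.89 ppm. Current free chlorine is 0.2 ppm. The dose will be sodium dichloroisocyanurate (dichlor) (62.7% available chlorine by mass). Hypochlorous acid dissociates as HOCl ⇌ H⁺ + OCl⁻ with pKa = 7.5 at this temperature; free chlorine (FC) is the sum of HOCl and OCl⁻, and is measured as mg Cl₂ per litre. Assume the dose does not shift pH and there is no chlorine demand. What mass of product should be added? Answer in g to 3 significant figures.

Volume: 10,300 US gal × 3.785 L/gal = 38,986 L.
[OCl⁻]/[HOCl] = 10^(pH − pKa) = 10^(7.33 − 7.5) = 0.6761; fraction as HOCl = 1/(1 + 0.6761) = 0.5966.
Free chlorine required for 0.89 ppm HOCl: 0.89 / 0.5966 = 1.492 ppm.
FC to add: 1.492 − 0.2 = 1.292 mg/L as Cl₂.
Cl₂ equivalent: 1.292 mg/L × 38,986 L = 50.36 g.
Product at 62.7% available Cl: 50.36 / 0.627 = 80.32 g.

80.3 g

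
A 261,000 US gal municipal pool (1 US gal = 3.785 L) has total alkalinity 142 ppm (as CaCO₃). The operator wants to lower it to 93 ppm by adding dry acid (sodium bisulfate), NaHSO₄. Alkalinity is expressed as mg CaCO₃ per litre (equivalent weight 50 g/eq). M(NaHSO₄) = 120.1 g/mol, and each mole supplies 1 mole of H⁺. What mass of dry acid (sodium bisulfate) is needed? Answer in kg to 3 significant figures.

116 kg

Volume: 261,000 US gal × 3.785 L/gal = 987,885 L.
Alkalinity to neutralize: (142 − 93) = 49 mg/L as CaCO₃ × 987,885 L = 48,410 g as CaCO₃.
Equivalents of H⁺ required: 48,410 ÷ 50 g/eq = 968.1 eq = 968.1 mol NaHSO₄.
Mass of NaHSO₄: 968.1 × 120.1 = 116,300 g.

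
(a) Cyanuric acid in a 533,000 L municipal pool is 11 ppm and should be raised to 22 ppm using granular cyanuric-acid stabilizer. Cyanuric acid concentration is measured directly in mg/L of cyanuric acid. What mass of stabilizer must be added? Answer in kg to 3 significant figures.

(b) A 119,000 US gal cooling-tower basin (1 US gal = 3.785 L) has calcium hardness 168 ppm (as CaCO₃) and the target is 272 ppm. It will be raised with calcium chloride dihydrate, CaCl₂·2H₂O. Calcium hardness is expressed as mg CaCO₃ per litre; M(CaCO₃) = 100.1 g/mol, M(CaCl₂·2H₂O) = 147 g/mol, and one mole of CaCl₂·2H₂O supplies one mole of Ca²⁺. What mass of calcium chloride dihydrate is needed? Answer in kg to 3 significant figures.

(a) 5.86 kg; (b) 68.8 kg

(a) CYA to add: (22 − 11) = 11 mg/L × 533,000 L = 5863 g cyanuric acid.

(b) Volume: 119,000 US gal × 3.785 L/gal = 450,415 L.
(b) Hardness to add: (272 − 168) = 104 mg/L as CaCO₃ × 450,415 L = 46,840 g as CaCO₃.
(b) Moles of Ca²⁺ (1 mol Ca²⁺ ≡ 1 mol CaCO₃): 46,840 / 100.1 g/mol = 468 mol.
(b) Mass of CaCl₂·2H₂O: 468 × 147 = 68,790 g.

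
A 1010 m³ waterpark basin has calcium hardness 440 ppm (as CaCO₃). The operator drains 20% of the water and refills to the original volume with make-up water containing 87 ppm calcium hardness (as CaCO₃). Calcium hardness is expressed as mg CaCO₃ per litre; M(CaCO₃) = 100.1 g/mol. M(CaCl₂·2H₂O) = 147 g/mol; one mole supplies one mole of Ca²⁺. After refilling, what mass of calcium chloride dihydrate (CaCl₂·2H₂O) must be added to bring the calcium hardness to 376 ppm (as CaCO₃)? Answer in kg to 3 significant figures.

Volume: 1010 m³ = 1,010,000 L.
After draining 20% and refilling: 440 × 0.80 + 87 × 0.20 = 369.4 ppm.
Deficit to target: 376 − 369.4 = 6.6 mg/L.
As CaCO₃: 6.6 mg/L × 1,010,000 L = 6666 g; ÷ 100.1 = 66.59 mol Ca²⁺.
Mass: 66.59 × 147 = 9789 g.

9.79 kg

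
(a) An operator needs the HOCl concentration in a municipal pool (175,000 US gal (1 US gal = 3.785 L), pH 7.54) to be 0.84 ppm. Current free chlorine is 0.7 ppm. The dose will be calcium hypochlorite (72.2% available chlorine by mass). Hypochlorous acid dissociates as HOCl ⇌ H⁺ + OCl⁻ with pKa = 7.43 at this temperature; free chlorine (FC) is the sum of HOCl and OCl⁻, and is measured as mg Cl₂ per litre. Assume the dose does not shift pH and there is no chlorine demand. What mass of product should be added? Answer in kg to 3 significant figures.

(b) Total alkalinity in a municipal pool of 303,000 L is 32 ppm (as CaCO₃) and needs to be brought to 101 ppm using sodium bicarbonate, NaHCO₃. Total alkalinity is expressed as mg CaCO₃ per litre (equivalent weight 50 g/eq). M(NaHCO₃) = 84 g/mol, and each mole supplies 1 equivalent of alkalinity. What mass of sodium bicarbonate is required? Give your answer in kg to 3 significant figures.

(a) 1.12 kg; (b) 35.1 kg

(a) Volume: 175,000 US gal × 3.785 L/gal = 662,375 L.
(a) [OCl⁻]/[HOCl] = 10^(pH − pKa) = 10^(7.54 − 7.43) = 1.288; fraction as HOCl = 1/(1 + 1.288) = 0.437.
(a) Free chlorine required for 0.84 ppm HOCl: 0.84 / 0.437 = 1.922 ppm.
(a) FC to add: 1.922 − 0.7 = 1.222 mg/L as Cl₂.
(a) Cl₂ equivalent: 1.222 mg/L × 662,375 L = 809.5 g.
(a) Product at 72.2% available Cl: 809.5 / 0.722 = 1121 g.

(b) Alkalinity to add: (101 − 32) = 69 mg/L as CaCO₃ × 303,000 L = 20,910 g as CaCO₃.
(b) Equivalents: 20,910 g ÷ 50 g/eq = 418.1 eq.
(b) NaHCO₃ supplies 1 eq per mole → 418.1 mol.
(b) Mass: 418.1 mol × 84 g/mol = 35,120 g.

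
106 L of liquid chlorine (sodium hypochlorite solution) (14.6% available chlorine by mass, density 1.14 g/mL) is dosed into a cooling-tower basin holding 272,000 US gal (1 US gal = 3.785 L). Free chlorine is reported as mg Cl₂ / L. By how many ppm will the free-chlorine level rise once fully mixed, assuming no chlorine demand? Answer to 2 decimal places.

Volume: 272,000 US gal × 3.785 L/gal = 1,029,520 L.
Mass of solution: 106 L × 1000 mL/L × 1.14 g/mL = 120,800 g.
Available chlorine delivered: 120,800 g × 0.146 = 17,640 g as Cl₂.
Concentration rise: 17,640 g / 1,029,520 L = 17.14 mg/L = 17.14 ppm.

17.14 ppm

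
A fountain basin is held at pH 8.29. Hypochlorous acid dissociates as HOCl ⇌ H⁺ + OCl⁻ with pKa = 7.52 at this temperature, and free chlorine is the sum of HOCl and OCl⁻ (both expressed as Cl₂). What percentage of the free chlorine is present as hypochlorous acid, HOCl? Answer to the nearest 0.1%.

[OCl⁻]/[HOCl] = 10^(pH − pKa) = 10^(8.29 − 7.52) = 10^0.77 = 5.888.
Fraction as HOCl = 1 / (1 + 5.888) = 0.1452.

14.5%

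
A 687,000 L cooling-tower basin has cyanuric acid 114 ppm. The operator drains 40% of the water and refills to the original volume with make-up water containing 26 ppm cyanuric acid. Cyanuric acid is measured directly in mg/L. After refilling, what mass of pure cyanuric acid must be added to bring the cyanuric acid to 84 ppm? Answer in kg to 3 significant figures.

3.57 kg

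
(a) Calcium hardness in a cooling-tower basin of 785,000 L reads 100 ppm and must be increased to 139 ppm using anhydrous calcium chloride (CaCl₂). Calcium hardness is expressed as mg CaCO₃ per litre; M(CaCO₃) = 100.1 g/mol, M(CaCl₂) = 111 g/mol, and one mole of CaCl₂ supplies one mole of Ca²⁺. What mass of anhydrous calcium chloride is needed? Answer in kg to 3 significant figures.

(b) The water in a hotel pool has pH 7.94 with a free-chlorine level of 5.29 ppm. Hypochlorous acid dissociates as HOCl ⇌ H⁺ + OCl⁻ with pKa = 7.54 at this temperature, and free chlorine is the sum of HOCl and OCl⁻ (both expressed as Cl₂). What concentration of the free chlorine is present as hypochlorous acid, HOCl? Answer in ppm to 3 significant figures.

(a) Hardness to add: (139 − 100) = 39 mg/L as CaCO₃ × 785,000 L = 30,620 g as CaCO₃.
(a) Moles of Ca²⁺ (1 mol Ca²⁺ ≡ 1 mol CaCO₃): 30,620 / 100.1 g/mol = 305.8 mol.
(a) Mass of CaCl₂: 305.8 × 111 = 33,950 g.

(b) [OCl⁻]/[HOCl] = 10^(pH − pKa) = 10^(7.94 − 7.54) = 10^0.40 = 2.512.
(b) Fraction as HOCl = 1 / (1 + 2.512) = 0.2847.
(b) HOCl = 0.2847 × 5.29 ppm = 1.506 ppm.

(a) 33.9 kg; (b) 1.51 ppm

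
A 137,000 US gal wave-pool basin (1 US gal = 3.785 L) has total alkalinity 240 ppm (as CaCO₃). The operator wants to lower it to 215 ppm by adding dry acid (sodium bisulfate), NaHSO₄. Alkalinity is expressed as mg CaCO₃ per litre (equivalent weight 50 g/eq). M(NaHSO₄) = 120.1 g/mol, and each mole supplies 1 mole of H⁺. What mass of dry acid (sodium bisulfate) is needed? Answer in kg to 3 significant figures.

31.1 kg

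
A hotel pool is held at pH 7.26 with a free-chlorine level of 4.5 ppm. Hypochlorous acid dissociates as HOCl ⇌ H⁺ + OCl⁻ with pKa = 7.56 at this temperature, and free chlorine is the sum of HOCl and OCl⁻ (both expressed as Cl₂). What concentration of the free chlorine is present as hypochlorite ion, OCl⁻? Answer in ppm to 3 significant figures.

[OCl⁻]/[HOCl] = 10^(pH − pKa) = 10^(7.26 − 7.56) = 10^-0.30 = 0.5012.
Fraction as HOCl = 1 / (1 + 0.5012) = 0.6661.
OCl⁻ = (1 − 0.6661) × 4.5 ppm = 1.502 ppm.

1.50 ppm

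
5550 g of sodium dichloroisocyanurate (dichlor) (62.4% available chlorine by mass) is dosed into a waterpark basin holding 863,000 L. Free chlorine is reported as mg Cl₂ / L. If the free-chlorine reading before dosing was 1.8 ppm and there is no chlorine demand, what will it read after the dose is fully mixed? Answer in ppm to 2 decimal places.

Available chlorine delivered: 5550 g × 0.624 = 3463 g as Cl₂.
Concentration rise: 3463 g / 863,000 L = 4.013 mg/L = 4.01 ppm.
Final FC: 1.8 + 4.01 = 5.81 ppm.

5.81 ppm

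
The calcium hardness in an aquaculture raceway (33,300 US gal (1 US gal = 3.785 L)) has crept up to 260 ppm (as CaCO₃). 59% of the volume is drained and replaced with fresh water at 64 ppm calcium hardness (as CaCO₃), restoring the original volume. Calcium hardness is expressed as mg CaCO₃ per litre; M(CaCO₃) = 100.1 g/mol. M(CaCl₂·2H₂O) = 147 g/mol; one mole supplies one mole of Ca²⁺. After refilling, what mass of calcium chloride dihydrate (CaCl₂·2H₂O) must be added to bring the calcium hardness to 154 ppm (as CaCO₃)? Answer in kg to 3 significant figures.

Volume: 33,300 US gal × 3.785 L/gal = 126,040 L.
After draining 59% and refilling: 260 × 0.41 + 64 × 0.59 = 144.36 ppm.
Deficit to target: 154 − 144.36 = 9.64 mg/L.
As CaCO₃: 9.64 mg/L × 126,040 L = 1215 g; ÷ 100.1 = 12.14 mol Ca²⁺.
Mass: 12.14 × 147 = 1784 g.

1.78 kg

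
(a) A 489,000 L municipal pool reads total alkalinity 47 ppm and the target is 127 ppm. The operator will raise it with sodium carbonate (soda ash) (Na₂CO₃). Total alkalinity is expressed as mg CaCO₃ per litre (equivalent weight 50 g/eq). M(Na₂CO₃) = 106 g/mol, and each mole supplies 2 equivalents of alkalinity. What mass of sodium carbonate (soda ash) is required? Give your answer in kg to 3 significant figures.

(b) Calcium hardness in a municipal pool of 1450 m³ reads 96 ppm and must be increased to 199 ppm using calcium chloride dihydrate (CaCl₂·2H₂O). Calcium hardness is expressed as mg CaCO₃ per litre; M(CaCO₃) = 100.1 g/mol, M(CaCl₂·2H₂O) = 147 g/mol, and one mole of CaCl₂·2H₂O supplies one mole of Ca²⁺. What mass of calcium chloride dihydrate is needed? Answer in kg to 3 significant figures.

(a) 41.5 kg; (b) 219 kg

(a) Alkalinity to add: (127 − 47) = 80 mg/L as CaCO₃ × 489,000 L = 39,120 g as CaCO₃.
(a) Equivalents: 39,120 g ÷ 50 g/eq = 782.4 eq.
(a) Each mole of Na₂CO₃ supplies 2 eq, so 782.4 / 2 = 391.2 mol.
(a) Mass: 391.2 mol × 106 g/mol = 41,470 g.

(b) Volume: 1450 m³ = 1,450,000 L.
(b) Hardness to add: (199 − 96) = 103 mg/L as CaCO₃ × 1,450,000 L = 149,400 g as CaCO₃.
(b) Moles of Ca²⁺ (1 mol Ca²⁺ ≡ 1 mol CaCO₃): 149,400 / 100.1 g/mol = 1492 mol.
(b) Mass of CaCl₂·2H₂O: 1492 × 147 = 219,300 g.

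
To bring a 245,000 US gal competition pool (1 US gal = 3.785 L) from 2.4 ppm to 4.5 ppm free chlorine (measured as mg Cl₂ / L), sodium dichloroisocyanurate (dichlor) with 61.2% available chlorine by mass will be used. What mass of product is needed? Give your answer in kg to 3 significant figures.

3.18 kg

Volume: 245,000 US gal × 3.785 L/gal = 927,325 L.
Chlorine deficit: 4.5 − 2.4 = 2.1 ppm = 2.1 mg/L as Cl₂.
Cl₂ equivalent needed: 2.1 mg/L × 927,325 L = 1,947,000 mg = 1947 g.
Product at 61.2% available chlorine: 1947 / 0.612 = 3182 g.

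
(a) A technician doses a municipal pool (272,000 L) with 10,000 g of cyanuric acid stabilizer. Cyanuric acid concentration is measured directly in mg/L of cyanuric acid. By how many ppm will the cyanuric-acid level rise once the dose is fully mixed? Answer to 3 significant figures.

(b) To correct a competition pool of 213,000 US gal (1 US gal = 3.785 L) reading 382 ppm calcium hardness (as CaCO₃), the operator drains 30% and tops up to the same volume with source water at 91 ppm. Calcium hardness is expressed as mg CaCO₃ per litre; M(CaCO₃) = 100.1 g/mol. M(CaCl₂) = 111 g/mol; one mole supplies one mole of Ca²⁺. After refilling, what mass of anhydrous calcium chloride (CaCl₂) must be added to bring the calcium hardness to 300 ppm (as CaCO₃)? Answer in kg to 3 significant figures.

(a) 36.8 ppm; (b) 4.74 kg

(a) Rise: 10,000 g / 272,000 L × 1000 = 36.76 mg/L.

(b) Volume: 213,000 US gal × 3.785 L/gal = 806,205 L.
(b) After draining 30% and refilling: 382 × 0.70 + 91 × 0.30 = 294.7 ppm.
(b) Deficit to target: 300 − 294.7 = 5.3 mg/L.
(b) As CaCO₃: 5.3 mg/L × 806,205 L = 4273 g; ÷ 100.1 = 42.69 mol Ca²⁺.
(b) Mass: 42.69 × 111 = 4738 g.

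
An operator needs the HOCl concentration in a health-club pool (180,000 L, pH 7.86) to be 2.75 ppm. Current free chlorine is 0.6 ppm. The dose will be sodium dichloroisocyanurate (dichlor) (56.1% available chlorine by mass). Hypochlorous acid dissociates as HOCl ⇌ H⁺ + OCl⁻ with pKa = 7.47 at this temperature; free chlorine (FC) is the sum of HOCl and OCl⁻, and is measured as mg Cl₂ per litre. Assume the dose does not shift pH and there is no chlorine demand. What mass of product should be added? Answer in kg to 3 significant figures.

[OCl⁻]/[HOCl] = 10^(pH − pKa) = 10^(7.86 − 7.47) = 2.455; fraction as HOCl = 1/(1 + 2.455) = 0.2895.
Free chlorine required for 2.75 ppm HOCl: 2.75 / 0.2895 = 9.5 ppm.
FC to add: 9.5 − 0.6 = 8.9 mg/L as Cl₂.
Cl₂ equivalent: 8.9 mg/L × 180,000 L = 1602 g.
Product at 56.1% available Cl: 1602 / 0.561 = 2856 g.

2.86 kg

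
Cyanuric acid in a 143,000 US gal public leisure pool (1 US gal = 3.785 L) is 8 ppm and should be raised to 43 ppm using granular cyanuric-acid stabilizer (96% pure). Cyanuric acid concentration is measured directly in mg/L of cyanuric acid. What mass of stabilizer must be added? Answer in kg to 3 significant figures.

19.7 kg

Volume: 143,000 US gal × 3.785 L/gal = 541,255 L.
CYA to add: (43 − 8) = 35 mg/L × 541,255 L = 18,940 g cyanuric acid.
At 96% purity: 18,940 / 0.96 = 19,730 g product.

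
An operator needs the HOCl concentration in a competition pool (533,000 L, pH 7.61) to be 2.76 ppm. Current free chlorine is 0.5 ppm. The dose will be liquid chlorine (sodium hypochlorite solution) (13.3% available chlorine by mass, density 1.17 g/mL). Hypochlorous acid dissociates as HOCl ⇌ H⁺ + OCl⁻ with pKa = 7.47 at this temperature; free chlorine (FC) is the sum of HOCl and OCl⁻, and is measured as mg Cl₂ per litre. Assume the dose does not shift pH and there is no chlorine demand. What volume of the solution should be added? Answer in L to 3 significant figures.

20.8 L

[OCl⁻]/[HOCl] = 10^(pH − pKa) = 10^(7.61 − 7.47) = 1.38; fraction as HOCl = 1/(1 + 1.38) = 0.4201.
Free chlorine required for 2.76 ppm HOCl: 2.76 / 0.4201 = 6.57 ppm.
FC to add: 6.57 − 0.5 = 6.07 mg/L as Cl₂.
Cl₂ equivalent: 6.07 mg/L × 533,000 L = 3235 g.
Product at 13.3% available Cl: 3235 / 0.133 = 24,330 g.
Volume: 24,330 g ÷ 1.17 g/mL = 20,790 mL.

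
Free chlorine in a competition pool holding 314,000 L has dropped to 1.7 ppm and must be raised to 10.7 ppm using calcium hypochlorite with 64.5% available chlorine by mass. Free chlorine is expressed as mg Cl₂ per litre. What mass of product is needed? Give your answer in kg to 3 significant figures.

Chlorine deficit: 10.7 − 1.7 = 9 ppm = 9 mg/L as Cl₂.
Cl₂ equivalent needed: 9 mg/L × 314,000 L = 2,826,000 mg = 2826 g.
Product at 64.5% available chlorine: 2826 / 0.645 = 4381 g.

4.38 kg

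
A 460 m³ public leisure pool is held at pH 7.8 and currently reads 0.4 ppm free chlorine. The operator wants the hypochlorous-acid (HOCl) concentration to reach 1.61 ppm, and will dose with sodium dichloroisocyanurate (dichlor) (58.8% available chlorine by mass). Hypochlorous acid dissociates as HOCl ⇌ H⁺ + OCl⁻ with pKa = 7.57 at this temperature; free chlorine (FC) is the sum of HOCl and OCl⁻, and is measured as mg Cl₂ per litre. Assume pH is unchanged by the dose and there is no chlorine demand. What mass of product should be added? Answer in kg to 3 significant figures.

3.09 kg

Volume: 460 m³ = 460,000 L.
[OCl⁻]/[HOCl] = 10^(pH − pKa) = 10^(7.8 − 7.57) = 1.698; fraction as HOCl = 1/(1 + 1.698) = 0.3706.
Free chlorine required for 1.61 ppm HOCl: 1.61 / 0.3706 = 4.344 ppm.
FC to add: 4.344 − 0.4 = 3.944 mg/L as Cl₂.
Cl₂ equivalent: 3.944 mg/L × 460,000 L = 1814 g.
Product at 58.8% available Cl: 1814 / 0.588 = 3086 g.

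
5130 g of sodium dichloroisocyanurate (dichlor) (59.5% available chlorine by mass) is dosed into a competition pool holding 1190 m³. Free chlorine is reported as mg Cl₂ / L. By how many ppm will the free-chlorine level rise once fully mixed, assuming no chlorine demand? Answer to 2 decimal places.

Volume: 1190 m³ = 1,190,000 L.
Available chlorine delivered: 5130 g × 0.595 = 3052 g as Cl₂.
Concentration rise: 3052 g / 1,190,000 L = 2.565 mg/L = 2.56 ppm.

2.56 ppm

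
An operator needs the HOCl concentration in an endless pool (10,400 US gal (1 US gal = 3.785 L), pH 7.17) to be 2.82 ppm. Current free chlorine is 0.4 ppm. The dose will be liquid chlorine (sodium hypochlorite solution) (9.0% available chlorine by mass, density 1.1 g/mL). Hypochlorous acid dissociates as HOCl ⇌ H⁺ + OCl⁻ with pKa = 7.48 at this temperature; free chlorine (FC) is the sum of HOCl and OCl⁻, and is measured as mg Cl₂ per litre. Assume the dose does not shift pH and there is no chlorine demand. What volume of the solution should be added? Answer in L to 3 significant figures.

Volume: 10,400 US gal × 3.785 L/gal = 39,364 L.
[OCl⁻]/[HOCl] = 10^(pH − pKa) = 10^(7.17 − 7.48) = 0.4898; fraction as HOCl = 1/(1 + 0.4898) = 0.6712.
Free chlorine required for 2.82 ppm HOCl: 2.82 / 0.6712 = 4.201 ppm.
FC to add: 4.201 − 0.4 = 3.801 mg/L as Cl₂.
Cl₂ equivalent: 3.801 mg/L × 39,364 L = 149.6 g.
Product at 9.0% available Cl: 149.6 / 0.09 = 1663 g.
Volume: 1663 g ÷ 1.1 g/mL = 1511 mL.

1.51 L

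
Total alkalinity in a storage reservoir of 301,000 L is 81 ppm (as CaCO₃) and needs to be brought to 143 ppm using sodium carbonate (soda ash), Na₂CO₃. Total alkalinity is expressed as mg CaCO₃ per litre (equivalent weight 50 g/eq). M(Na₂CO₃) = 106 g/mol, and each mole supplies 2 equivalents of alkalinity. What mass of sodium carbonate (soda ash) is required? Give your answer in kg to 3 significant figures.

Alkalinity to add: (143 − 81) = 62 mg/L as CaCO₃ × 301,000 L = 18,660 g as CaCO₃.
Equivalents: 18,660 g ÷ 50 g/eq = 373.2 eq.
Each mole of Na₂CO₃ supplies 2 eq, so 373.2 / 2 = 186.6 mol.
Mass: 186.6 mol × 106 g/mol = 19,780 g.

19.8 kg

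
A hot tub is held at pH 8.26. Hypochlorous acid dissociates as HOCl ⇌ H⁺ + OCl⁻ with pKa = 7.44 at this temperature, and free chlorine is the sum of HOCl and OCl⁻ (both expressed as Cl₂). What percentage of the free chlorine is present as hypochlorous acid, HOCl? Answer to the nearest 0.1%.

[OCl⁻]/[HOCl] = 10^(pH − pKa) = 10^(8.26 − 7.44) = 10^0.82 = 6.607.
Fraction as HOCl = 1 / (1 + 6.607) = 0.1315.

13.1%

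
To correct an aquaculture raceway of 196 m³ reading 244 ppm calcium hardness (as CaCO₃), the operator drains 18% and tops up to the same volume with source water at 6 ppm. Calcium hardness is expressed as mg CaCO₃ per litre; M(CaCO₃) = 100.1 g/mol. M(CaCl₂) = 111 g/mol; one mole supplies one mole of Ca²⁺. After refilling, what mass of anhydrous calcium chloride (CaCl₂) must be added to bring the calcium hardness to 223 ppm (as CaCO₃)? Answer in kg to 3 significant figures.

4.75 kg

Volume: 196 m³ = 196,000 L.
After draining 18% and refilling: 244 × 0.82 + 6 × 0.18 = 201.16 ppm.
Deficit to target: 223 − 201.16 = 21.84 mg/L.
As CaCO₃: 21.84 mg/L × 196,000 L = 4281 g; ÷ 100.1 = 42.76 mol Ca²⁺.
Mass: 42.76 × 111 = 4747 g.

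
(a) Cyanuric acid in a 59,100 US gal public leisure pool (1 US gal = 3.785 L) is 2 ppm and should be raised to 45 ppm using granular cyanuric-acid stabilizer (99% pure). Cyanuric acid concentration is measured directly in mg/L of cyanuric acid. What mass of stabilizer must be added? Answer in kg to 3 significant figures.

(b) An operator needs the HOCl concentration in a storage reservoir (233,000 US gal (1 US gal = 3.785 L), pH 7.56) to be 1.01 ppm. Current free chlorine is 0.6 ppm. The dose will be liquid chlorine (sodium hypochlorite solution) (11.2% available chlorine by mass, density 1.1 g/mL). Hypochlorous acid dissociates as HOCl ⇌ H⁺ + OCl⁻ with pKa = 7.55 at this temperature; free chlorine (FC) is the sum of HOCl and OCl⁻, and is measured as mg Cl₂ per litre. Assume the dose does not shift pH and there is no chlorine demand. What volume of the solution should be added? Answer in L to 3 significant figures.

(a) 9.72 kg; (b) 10.3 L

(a) Volume: 59,100 US gal × 3.785 L/gal = 223,694 L.
(a) CYA to add: (45 − 2) = 43 mg/L × 223,694 L = 9619 g cyanuric acid.
(a) At 99% purity: 9619 / 0.99 = 9716 g product.

(b) Volume: 233,000 US gal × 3.785 L/gal = 881,905 L.
(b) [OCl⁻]/[HOCl] = 10^(pH − pKa) = 10^(7.56 − 7.55) = 1.023; fraction as HOCl = 1/(1 + 1.023) = 0.4942.
(b) Free chlorine required for 1.01 ppm HOCl: 1.01 / 0.4942 = 2.044 ppm.
(b) FC to add: 2.044 − 0.6 = 1.444 mg/L as Cl₂.
(b) Cl₂ equivalent: 1.444 mg/L × 881,905 L = 1273 g.
(b) Product at 11.2% available Cl: 1273 / 0.112 = 11,370 g.
(b) Volume: 11,370 g ÷ 1.1 g/mL = 10,330 mL.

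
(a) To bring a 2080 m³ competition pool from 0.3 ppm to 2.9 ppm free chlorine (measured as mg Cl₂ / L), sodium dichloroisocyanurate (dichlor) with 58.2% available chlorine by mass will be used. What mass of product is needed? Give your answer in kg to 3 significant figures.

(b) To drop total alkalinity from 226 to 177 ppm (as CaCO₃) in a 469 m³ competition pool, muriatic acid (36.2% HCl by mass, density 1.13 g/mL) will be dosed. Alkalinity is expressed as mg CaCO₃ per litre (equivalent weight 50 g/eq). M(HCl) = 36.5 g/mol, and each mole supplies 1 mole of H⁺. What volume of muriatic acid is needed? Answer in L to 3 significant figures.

(a) 9.29 kg; (b) 41.0 L

(a) Volume: 2080 m³ = 2,080,000 L.
(a) Chlorine deficit: 2.9 − 0.3 = 2.6 ppm = 2.6 mg/L as Cl₂.
(a) Cl₂ equivalent needed: 2.6 mg/L × 2,080,000 L = 5,408,000 mg = 5408 g.
(a) Product at 58.2% available chlorine: 5408 / 0.582 = 9292 g.

(b) Volume: 469 m³ = 469,000 L.
(b) Alkalinity to neutralize: (226 − 177) = 49 mg/L as CaCO₃ × 469,000 L = 22,980 g as CaCO₃.
(b) Equivalents of H⁺ required: 22,980 ÷ 50 g/eq = 459.6 eq = 459.6 mol HCl.
(b) Mass of HCl: 459.6 × 36.5 = 16,780 g.
(b) Mass of 36.2% solution: 16,780 / 0.362 = 46,340 g.
(b) Volume: 46,340 g ÷ 1.13 g/mL = 41,010 mL.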